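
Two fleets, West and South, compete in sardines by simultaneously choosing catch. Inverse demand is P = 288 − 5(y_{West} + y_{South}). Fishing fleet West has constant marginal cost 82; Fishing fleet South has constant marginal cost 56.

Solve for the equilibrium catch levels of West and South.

Fishing fleet West's profit: π = y_{West}(288 − 5(y_{West} + y_{South})) − 82y_{West}.
∂π/∂y_{West} = 206 − 10y_{West} − 5y_{South} = 0, so y_{West} = 20.6 − 0.5y_{South}.
By the same steps for South: y_{South} = 23.2 − 0.5y_{West}.
Solving the two reaction functions simultaneously: (1 − (−0.5)(−0.5))y_{West} = 20.6 − 0.5·23.2, so 0.75y_{West} = 9 and y_{West} = 12.
Then y_{South} = 23.2 − 0.5·12 = 17.2.

12, 17.2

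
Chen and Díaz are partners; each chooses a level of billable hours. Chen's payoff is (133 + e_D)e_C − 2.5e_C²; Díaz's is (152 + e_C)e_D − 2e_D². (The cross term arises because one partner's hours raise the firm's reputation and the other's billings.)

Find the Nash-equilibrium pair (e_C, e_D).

36, 47

Expanding Chen's payoff: 133e_C + e_De_C − 2.5e_C².
∂π/∂e_C = 133 + e_D − 5e_C = 0, so e_C = 26.6 + 0.2e_D.
Likewise for Díaz: e_D = 38 + 0.25e_C.
Substituting the second reaction function into the first: e_C = 26.6 + 0.2(38 + 0.25e_C), which gives 0.95e_C = 34.2 ⇒ e_C = 36.
Then e_D = 38 + 0.25·36 = 47.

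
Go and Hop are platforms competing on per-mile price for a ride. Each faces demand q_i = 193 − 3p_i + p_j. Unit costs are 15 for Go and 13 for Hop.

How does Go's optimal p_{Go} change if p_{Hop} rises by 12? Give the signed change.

Go's profit: π = (p_{Go} − 15)(193 − 3p_{Go} + p_{Hop}).
∂π/∂p_{Go} = 238 − 6p_{Go} + p_{Hop} = 0 ⇒ p_{Go} = 119/3 + (1/6)p_{Hop}.
The reaction-function slope is 1/6, so a 12-unit rise in p_{Hop} moves p_{Go} by 1/6 × 12 = 2. Go's best response rises — the actions are strategic complements.

2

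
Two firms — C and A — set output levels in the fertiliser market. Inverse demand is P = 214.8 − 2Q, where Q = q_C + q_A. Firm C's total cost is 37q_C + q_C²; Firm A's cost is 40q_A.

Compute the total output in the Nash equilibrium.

52.74

Firm C's profit: π = q_C(214.8 − 2(q_C + q_A)) − 37q_C − q_C².
∂π/∂q_C = 177.8 − 6q_C − 2q_A = 0, so q_C = 889/30 − (1/3)q_A.
For A: ∂π/∂q_A = 174.8 − 4q_A − 2q_C = 0 ⇒ q_A = 43.7 − 0.5q_C.
Solving the two reaction functions simultaneously: (1 − (−1/3)(−0.5))q_C = 889/30 − (1/3)·43.7, so (5/6)q_C = 226/15 and q_C = 18.08.
Then q_A = 43.7 − 0.5·18.08 = 34.66.
Total output: 18.08 + 34.66 = 52.74.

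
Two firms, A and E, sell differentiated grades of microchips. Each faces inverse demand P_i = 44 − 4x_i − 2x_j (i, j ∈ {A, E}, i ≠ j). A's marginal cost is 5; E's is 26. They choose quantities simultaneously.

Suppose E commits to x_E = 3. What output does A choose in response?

4.125

Firm A's profit: π = x_A(44 − 4x_A − 2x_E) − 5x_A.
∂π/∂x_A = 39 − 8x_A − 2x_E = 0 ⇒ x_A = 4.875 − 0.25x_E.
At x_E = 3: x_A = 4.875 − 0.25·3 = 4.125.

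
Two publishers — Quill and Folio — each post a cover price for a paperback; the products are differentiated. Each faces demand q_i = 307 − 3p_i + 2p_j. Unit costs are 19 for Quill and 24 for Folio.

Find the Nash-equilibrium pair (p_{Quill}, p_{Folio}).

91.9375, 93.8125

Quill's profit: π = (p_{Quill} − 19)(307 − 3p_{Quill} + 2p_{Folio}).
∂π/∂p_{Quill} = 364 − 6p_{Quill} + 2p_{Folio} = 0 ⇒ p_{Quill} = 182/3 + (1/3)p_{Folio}.
Similarly p_{Folio} = 379/6 + (1/3)p_{Quill}.
Plugging p_{Folio} into Quill's best response: p_{Quill} = 182/3 + (1/3)(379/6 + (1/3)p_{Quill}) ⇒ (8/9)p_{Quill} = 1471/18, so p_{Quill} = 91.9375.
Then p_{Folio} = 379/6 + (1/3)·91.9375 = 93.8125.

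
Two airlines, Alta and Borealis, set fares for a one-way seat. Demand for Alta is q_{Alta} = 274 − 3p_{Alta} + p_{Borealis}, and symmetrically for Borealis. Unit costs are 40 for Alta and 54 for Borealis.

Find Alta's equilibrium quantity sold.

120

Alta's profit: π = (p_{Alta} − 40)(274 − 3p_{Alta} + p_{Borealis}).
∂π/∂p_{Alta} = 394 − 6p_{Alta} + p_{Borealis} = 0 ⇒ p_{Alta} = 197/3 + (1/6)p_{Borealis}.
Similarly p_{Borealis} = 218/3 + (1/6)p_{Alta}.
Plugging p_{Borealis} into Alta's best response: p_{Alta} = 197/3 + (1/6)(218/3 + (1/6)p_{Alta}) ⇒ (35/36)p_{Alta} = 700/9, so p_{Alta} = 80.
Then p_{Borealis} = 218/3 + (1/6)·80 = 86.
q_{Alta} = 274 − 3·80 + 86 = 120.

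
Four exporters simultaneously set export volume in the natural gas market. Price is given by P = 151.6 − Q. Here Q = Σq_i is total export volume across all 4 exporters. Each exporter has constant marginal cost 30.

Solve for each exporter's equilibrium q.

A representative exporter's profit is π_i = q_i(151.6 − Q) − 30q_i, with Q = q_i + Σ_{j≠i} q_j.
First-order condition: 121.6 − 2q_i − Σ_{j≠i} q_j = 0.
With identical exporters, set every q_j = q: then 121.6 − 2q − 3q = 0, i.e. q = 121.6/5 = 24.32.

24.32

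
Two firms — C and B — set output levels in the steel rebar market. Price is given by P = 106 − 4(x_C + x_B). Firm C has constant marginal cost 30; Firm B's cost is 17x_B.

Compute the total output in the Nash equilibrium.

Firm C's profit: π = x_C(106 − 4(x_C + x_B)) − 30x_C.
∂π/∂x_C = 76 − 8x_C − 4x_B = 0, so x_C = 9.5 − 0.5x_B.
By the same steps for B: x_B = 11.125 − 0.5x_C.
Solving the two reaction functions simultaneously: (1 − (−0.5)(−0.5))x_C = 9.5 − 0.5·11.125, so 0.75x_C = 3.9375 and x_C = 5.25.
Then x_B = 11.125 − 0.5·5.25 = 8.5.
Total output: 5.25 + 8.5 = 13.75.

13.75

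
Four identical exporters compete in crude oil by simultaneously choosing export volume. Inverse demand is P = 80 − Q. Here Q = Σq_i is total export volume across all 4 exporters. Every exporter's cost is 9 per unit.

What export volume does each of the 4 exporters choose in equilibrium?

14.2

A representative exporter's profit is π_i = q_i(80 − Q) − 9q_i, with Q = q_i + Σ_{j≠i} q_j.
First-order condition: 71 − 2q_i − Σ_{j≠i} q_j = 0.
With identical exporters, set every q_j = q: then 71 − 2q − 3q = 0, i.e. q = 71/5 = 14.2.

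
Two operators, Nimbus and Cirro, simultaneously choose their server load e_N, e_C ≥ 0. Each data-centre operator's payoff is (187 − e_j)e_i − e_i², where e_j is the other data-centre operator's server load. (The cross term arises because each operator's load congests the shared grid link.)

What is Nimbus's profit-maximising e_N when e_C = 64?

Nimbus's payoff is (187 − e_C)e_N − e_N².
∂π/∂e_N = 187 − e_C − 2e_N = 0, so e_N = 93.5 − 0.5e_C.
At e_C = 64: e_N = 93.5 − 0.5·64 = 61.5.

61.5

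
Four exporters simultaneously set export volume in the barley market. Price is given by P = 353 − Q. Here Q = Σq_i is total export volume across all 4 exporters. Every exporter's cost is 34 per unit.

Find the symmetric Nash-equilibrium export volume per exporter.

A representative exporter's profit is π_i = q_i(353 − Q) − 34q_i, with Q = q_i + Σ_{j≠i} q_j.
First-order condition: 319 − 2q_i − Σ_{j≠i} q_j = 0.
With identical exporters, set every q_j = q: then 319 − 2q − 3q = 0, i.e. q = 319/5 = 63.8.

63.8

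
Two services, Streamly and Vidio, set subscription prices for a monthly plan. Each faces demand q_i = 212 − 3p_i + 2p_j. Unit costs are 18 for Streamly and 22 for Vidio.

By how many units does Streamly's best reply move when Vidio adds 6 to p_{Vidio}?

Streamly's profit: π = (p_{Streamly} − 18)(212 − 3p_{Streamly} + 2p_{Vidio}).
∂π/∂p_{Streamly} = 266 − 6p_{Streamly} + 2p_{Vidio} = 0 ⇒ p_{Streamly} = 133/3 + (1/3)p_{Vidio}.
The reaction-function slope is 1/3, so a 6-unit rise in p_{Vidio} moves p_{Streamly} by 1/3 × 6 = 2. Streamly's best response rises — the actions are strategic complements.

2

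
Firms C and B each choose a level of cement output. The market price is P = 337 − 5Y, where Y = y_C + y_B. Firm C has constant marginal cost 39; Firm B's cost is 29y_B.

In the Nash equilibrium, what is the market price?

Firm C's profit: π = y_C(337 − 5(y_C + y_B)) − 39y_C.
∂π/∂y_C = 298 − 10y_C − 5y_B = 0, so y_C = 29.8 − 0.5y_B.
By the same steps for B: y_B = 30.8 − 0.5y_C.
Plugging y_B into C's best response: y_C = 29.8 − 0.5(30.8 − 0.5y_C) ⇒ 0.75y_C = 14.4, so y_C = 19.2.
Then y_B = 30.8 − 0.5·19.2 = 21.2.
Equilibrium price: P = 337 − 5·40.4 = 135.

135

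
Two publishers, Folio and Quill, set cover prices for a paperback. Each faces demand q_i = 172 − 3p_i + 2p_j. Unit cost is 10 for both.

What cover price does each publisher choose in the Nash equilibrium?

50.5

Folio's profit: π = (p_{Folio} − 10)(172 − 3p_{Folio} + 2p_{Quill}).
∂π/∂p_{Folio} = 202 − 6p_{Folio} + 2p_{Quill} = 0 ⇒ p_{Folio} = 101/3 + (1/3)p_{Quill}.
Setting p_{Folio} = p_{Quill} in the reaction function: p_{Folio} = 101/3 + (1/3)p_{Folio}, so p_{Folio} = (101/3) / (2/3) = 50.5.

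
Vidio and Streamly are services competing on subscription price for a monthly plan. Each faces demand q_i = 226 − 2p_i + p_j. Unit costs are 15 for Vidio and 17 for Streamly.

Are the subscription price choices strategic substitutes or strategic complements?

Vidio's profit: π = (p_{Vidio} − 15)(226 − 2p_{Vidio} + p_{Streamly}).
∂π/∂p_{Vidio} = 256 − 4p_{Vidio} + p_{Streamly} = 0 ⇒ p_{Vidio} = 64 + 0.25p_{Streamly}.
The best-response slope dp_{Vidio}/dp_{Streamly} = 0.25 > 0: the reaction function is upward-sloping, so the choices are strategic complements.

strategic complements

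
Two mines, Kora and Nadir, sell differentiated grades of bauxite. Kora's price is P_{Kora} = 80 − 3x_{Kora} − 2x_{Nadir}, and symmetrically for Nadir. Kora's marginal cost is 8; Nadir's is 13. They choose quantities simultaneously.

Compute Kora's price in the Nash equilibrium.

Mine Kora's profit: π = x_{Kora}(80 − 3x_{Kora} − 2x_{Nadir}) − 8x_{Kora}.
∂π/∂x_{Kora} = 72 − 6x_{Kora} − 2x_{Nadir} = 0 ⇒ x_{Kora} = 12 − (1/3)x_{Nadir}.
Similarly x_{Nadir} = 67/6 − (1/3)x_{Kora}.
Solving the two reaction functions simultaneously: (1 − (−1/3)(−1/3))x_{Kora} = 12 − (1/3)·(67/6), so (8/9)x_{Kora} = 149/18 and x_{Kora} = 9.3125.
Then x_{Nadir} = 67/6 − (1/3)·9.3125 = 8.0625.
P_{Kora} = 80 − 3·9.3125 − 2·8.0625 = 35.9375.

35.9375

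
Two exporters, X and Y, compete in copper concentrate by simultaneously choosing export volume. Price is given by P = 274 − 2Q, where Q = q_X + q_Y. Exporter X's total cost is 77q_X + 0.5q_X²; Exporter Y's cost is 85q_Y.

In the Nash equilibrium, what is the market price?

153.875

Exporter X's profit: π = q_X(274 − 2(q_X + q_Y)) − 77q_X − 0.5q_X².
∂π/∂q_X = 197 − 5q_X − 2q_Y = 0, so q_X = 39.4 − 0.4q_Y.
For Y: ∂π/∂q_Y = 189 − 4q_Y − 2q_X = 0 ⇒ q_Y = 47.25 − 0.5q_X.
Solving the two reaction functions simultaneously: (1 − (−0.4)(−0.5))q_X = 39.4 − 0.4·47.25, so 0.8q_X = 20.5 and q_X = 25.625.
Then q_Y = 47.25 − 0.5·25.625 = 34.4375.
Equilibrium price: P = 274 − 2·60.0625 = 153.875.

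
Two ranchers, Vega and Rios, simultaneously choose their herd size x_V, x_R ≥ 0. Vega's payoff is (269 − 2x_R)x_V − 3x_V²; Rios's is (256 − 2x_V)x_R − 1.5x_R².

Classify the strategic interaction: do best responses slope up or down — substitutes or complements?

Expanding Vega's payoff: 269x_V − 2x_Rx_V − 3x_V².
∂π/∂x_V = 269 − 2x_R − 6x_V = 0, so x_V = 269/6 − (1/3)x_R.
The best-response slope dx_V/dx_R = −1/3 < 0: the reaction function is downward-sloping, so the choices are strategic substitutes.

strategic substitutes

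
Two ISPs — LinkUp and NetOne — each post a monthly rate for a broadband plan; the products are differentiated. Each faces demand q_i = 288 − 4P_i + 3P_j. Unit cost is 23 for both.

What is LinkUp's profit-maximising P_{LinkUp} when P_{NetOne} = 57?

LinkUp's profit: π = (P_{LinkUp} − 23)(288 − 4P_{LinkUp} + 3P_{NetOne}).
∂π/∂P_{LinkUp} = 380 − 8P_{LinkUp} + 3P_{NetOne} = 0 ⇒ P_{LinkUp} = 47.5 + 0.375P_{NetOne}.
At P_{NetOne} = 57: P_{LinkUp} = 47.5 + 0.375·57 = 68.875.

68.875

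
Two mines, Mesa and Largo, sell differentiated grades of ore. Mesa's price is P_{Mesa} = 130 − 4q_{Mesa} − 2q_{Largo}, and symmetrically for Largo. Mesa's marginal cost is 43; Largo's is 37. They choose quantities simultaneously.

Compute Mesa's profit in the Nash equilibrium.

Mine Mesa's profit: π = q_{Mesa}(130 − 4q_{Mesa} − 2q_{Largo}) − 43q_{Mesa}.
∂π/∂q_{Mesa} = 87 − 8q_{Mesa} − 2q_{Largo} = 0 ⇒ q_{Mesa} = 10.875 − 0.25q_{Largo}.
Similarly q_{Largo} = 11.625 − 0.25q_{Mesa}.
Substituting the second reaction function into the first: q_{Mesa} = 10.875 − 0.25(11.625 − 0.25q_{Mesa}), which gives 0.9375q_{Mesa} = 255/32 ⇒ q_{Mesa} = 8.5.
Then q_{Largo} = 11.625 − 0.25·8.5 = 9.5.
P_{Mesa} = 130 − 4·8.5 − 2·9.5 = 77.
Profit = (77 − 43)·8.5 = 289.

289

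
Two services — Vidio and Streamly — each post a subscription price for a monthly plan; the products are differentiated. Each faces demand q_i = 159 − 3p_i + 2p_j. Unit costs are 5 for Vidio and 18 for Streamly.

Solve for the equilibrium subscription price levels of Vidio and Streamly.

Vidio's profit: π = (p_{Vidio} − 5)(159 − 3p_{Vidio} + 2p_{Streamly}).
∂π/∂p_{Vidio} = 174 − 6p_{Vidio} + 2p_{Streamly} = 0 ⇒ p_{Vidio} = 29 + (1/3)p_{Streamly}.
Similarly p_{Streamly} = 35.5 + (1/3)p_{Vidio}.
Plugging p_{Streamly} into Vidio's best response: p_{Vidio} = 29 + (1/3)(35.5 + (1/3)p_{Vidio}) ⇒ (8/9)p_{Vidio} = 245/6, so p_{Vidio} = 45.9375.
Then p_{Streamly} = 35.5 + (1/3)·45.9375 = 50.8125.

45.9375, 50.8125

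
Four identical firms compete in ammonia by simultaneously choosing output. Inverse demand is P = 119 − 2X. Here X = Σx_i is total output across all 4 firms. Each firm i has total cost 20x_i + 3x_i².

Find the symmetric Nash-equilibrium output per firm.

A representative firm's profit is π_i = x_i(119 − 2X) − 20x_i − 3x_i², with X = x_i + Σ_{j≠i} x_j.
First-order condition: 99 − 10x_i − 2Σ_{j≠i} x_j = 0.
In a symmetric equilibrium every firm chooses the same x, so Σ_{j≠i} x_j = 3x. The condition becomes 99 − 16x = 0, giving x = 99/16 = 6.1875.

6.1875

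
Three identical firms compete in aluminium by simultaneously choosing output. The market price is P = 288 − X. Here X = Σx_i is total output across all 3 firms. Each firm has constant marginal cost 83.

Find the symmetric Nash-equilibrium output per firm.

51.25

A representative firm's profit is π_i = x_i(288 − X) − 83x_i, with X = x_i + Σ_{j≠i} x_j.
First-order condition: 205 − 2x_i − Σ_{j≠i} x_j = 0.
Imposing symmetry (x_j = x for all j) turns Σ_{j≠i} x_j into 2x, so 205 = 4x and x = 51.25.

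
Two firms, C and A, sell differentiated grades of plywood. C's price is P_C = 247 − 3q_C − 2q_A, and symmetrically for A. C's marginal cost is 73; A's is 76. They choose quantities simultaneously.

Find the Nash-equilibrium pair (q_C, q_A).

Firm C's profit: π = q_C(247 − 3q_C − 2q_A) − 73q_C.
∂π/∂q_C = 174 − 6q_C − 2q_A = 0 ⇒ q_C = 29 − (1/3)q_A.
Similarly q_A = 28.5 − (1/3)q_C.
Plugging q_A into C's best response: q_C = 29 − (1/3)(28.5 − (1/3)q_C) ⇒ (8/9)q_C = 19.5, so q_C = 21.9375.
Then q_A = 28.5 − (1/3)·21.9375 = 21.1875.

21.9375, 21.1875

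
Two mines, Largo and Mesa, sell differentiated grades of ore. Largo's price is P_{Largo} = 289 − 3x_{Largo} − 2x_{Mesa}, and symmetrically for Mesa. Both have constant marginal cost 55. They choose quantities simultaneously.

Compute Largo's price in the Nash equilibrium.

142.75

Mine Largo's profit: π = x_{Largo}(289 − 3x_{Largo} − 2x_{Mesa}) − 55x_{Largo}.
∂π/∂x_{Largo} = 234 − 6x_{Largo} − 2x_{Mesa} = 0 ⇒ x_{Largo} = 39 − (1/3)x_{Mesa}.
Setting x_{Largo} = x_{Mesa} in the reaction function: x_{Largo} = 39 − (1/3)x_{Largo}, so x_{Largo} = 39 / (4/3) = 29.25.
P_{Largo} = 289 − 3·29.25 − 2·29.25 = 142.75.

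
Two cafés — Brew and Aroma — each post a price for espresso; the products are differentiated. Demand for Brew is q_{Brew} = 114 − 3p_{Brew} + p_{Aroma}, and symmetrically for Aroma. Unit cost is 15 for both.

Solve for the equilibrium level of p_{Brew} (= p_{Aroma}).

31.8

Brew's profit: π = (p_{Brew} − 15)(114 − 3p_{Brew} + p_{Aroma}).
∂π/∂p_{Brew} = 159 − 6p_{Brew} + p_{Aroma} = 0 ⇒ p_{Brew} = 26.5 + (1/6)p_{Aroma}.
Setting p_{Brew} = p_{Aroma} in the reaction function: p_{Brew} = 26.5 + (1/6)p_{Brew}, so p_{Brew} = 26.5 / (5/6) = 31.8.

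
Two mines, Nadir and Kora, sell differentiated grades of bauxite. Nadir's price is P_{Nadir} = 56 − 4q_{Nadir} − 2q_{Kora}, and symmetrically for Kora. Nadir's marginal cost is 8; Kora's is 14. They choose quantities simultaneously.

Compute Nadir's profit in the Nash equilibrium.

100

Mine Nadir's profit: π = q_{Nadir}(56 − 4q_{Nadir} − 2q_{Kora}) − 8q_{Nadir}.
∂π/∂q_{Nadir} = 48 − 8q_{Nadir} − 2q_{Kora} = 0 ⇒ q_{Nadir} = 6 − 0.25q_{Kora}.
Similarly q_{Kora} = 5.25 − 0.25q_{Nadir}.
Substituting the second reaction function into the first: q_{Nadir} = 6 − 0.25(5.25 − 0.25q_{Nadir}), which gives 0.9375q_{Nadir} = 4.6875 ⇒ q_{Nadir} = 5.
Then q_{Kora} = 5.25 − 0.25·5 = 4.
P_{Nadir} = 56 − 4·5 − 2·4 = 28.
Profit = (28 − 8)·5 = 100.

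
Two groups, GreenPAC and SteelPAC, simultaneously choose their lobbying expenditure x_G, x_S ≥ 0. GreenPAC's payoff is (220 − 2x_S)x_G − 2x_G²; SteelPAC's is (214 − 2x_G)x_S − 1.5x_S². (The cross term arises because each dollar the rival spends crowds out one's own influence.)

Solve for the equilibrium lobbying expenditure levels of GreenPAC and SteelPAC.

Expanding GreenPAC's payoff: 220x_G − 2x_Sx_G − 2x_G².
∂π/∂x_G = 220 − 2x_S − 4x_G = 0, so x_G = 55 − 0.5x_S.
Likewise for SteelPAC: x_S = 214/3 − (2/3)x_G.
Solving the two reaction functions simultaneously: (1 − (−0.5)(−2/3))x_G = 55 − 0.5·(214/3), so (2/3)x_G = 58/3 and x_G = 29.
Then x_S = 214/3 − (2/3)·29 = 52.

29, 52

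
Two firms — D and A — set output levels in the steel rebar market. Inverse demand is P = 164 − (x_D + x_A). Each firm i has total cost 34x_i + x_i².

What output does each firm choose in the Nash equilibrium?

Firm D's profit: π = x_D(164 − (x_D + x_A)) − 34x_D − x_D².
∂π/∂x_D = 130 − 4x_D − x_A = 0, so x_D = 32.5 − 0.25x_A.
Setting x_D = x_A in the reaction function: x_D = 32.5 − 0.25x_D, so x_D = 32.5 / 1.25 = 26.

26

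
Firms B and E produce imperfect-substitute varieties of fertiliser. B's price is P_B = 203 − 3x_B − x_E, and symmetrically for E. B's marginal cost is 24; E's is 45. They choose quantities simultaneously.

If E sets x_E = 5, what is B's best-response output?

29

Firm B's profit: π = x_B(203 − 3x_B − x_E) − 24x_B.
∂π/∂x_B = 179 − 6x_B − x_E = 0 ⇒ x_B = 179/6 − (1/6)x_E.
At x_E = 5: x_B = 179/6 − (1/6)·5 = 29.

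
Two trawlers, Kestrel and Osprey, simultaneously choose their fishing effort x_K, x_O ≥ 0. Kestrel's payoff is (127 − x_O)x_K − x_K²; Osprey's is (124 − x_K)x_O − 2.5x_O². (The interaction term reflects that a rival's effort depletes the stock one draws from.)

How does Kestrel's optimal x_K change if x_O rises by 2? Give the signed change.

Expanding Kestrel's payoff: 127x_K − x_Ox_K − x_K².
∂π/∂x_K = 127 − x_O − 2x_K = 0, so x_K = 63.5 − 0.5x_O.
The reaction-function slope is −0.5, so a 2-unit rise in x_O moves x_K by −0.5 × 2 = −1. Kestrel's best response falls — the actions are strategic substitutes.

-1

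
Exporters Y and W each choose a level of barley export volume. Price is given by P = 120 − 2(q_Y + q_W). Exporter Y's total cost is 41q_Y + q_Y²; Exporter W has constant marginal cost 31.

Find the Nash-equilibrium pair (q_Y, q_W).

Exporter Y's profit: π = q_Y(120 − 2(q_Y + q_W)) − 41q_Y − q_Y².
∂π/∂q_Y = 79 − 6q_Y − 2q_W = 0, so q_Y = 79/6 − (1/3)q_W.
For W: ∂π/∂q_W = 89 − 4q_W − 2q_Y = 0 ⇒ q_W = 22.25 − 0.5q_Y.
Substituting the second reaction function into the first: q_Y = 79/6 − (1/3)(22.25 − 0.5q_Y), which gives (5/6)q_Y = 5.75 ⇒ q_Y = 6.9.
Then q_W = 22.25 − 0.5·6.9 = 18.8.

6.9, 18.8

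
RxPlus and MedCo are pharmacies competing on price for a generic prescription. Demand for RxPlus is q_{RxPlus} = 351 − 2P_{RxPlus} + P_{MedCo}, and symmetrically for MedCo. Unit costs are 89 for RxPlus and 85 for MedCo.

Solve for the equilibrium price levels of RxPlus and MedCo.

175.8, 174.2

RxPlus's profit: π = (P_{RxPlus} − 89)(351 − 2P_{RxPlus} + P_{MedCo}).
∂π/∂P_{RxPlus} = 529 − 4P_{RxPlus} + P_{MedCo} = 0 ⇒ P_{RxPlus} = 132.25 + 0.25P_{MedCo}.
Similarly P_{MedCo} = 130.25 + 0.25P_{RxPlus}.
Solving the two reaction functions simultaneously: (1 − (0.25)(0.25))P_{RxPlus} = 132.25 + 0.25·130.25, so 0.9375P_{RxPlus} = 164.8125 and P_{RxPlus} = 175.8.
Then P_{MedCo} = 130.25 + 0.25·175.8 = 174.2.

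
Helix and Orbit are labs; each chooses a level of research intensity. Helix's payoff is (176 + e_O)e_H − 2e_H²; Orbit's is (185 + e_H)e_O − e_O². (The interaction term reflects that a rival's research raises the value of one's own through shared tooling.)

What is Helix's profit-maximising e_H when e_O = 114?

72.5

Expanding Helix's payoff: 176e_H + e_Oe_H − 2e_H².
∂π/∂e_H = 176 + e_O − 4e_H = 0, so e_H = 44 + 0.25e_O.
At e_O = 114: e_H = 44 + 0.25·114 = 72.5.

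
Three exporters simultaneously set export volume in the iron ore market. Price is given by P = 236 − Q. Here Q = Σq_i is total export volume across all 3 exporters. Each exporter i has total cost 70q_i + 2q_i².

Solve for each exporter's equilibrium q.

20.75

A representative exporter's profit is π_i = q_i(236 − Q) − 70q_i − 2q_i², with Q = q_i + Σ_{j≠i} q_j.
First-order condition: 166 − 6q_i − Σ_{j≠i} q_j = 0.
With identical exporters, set every q_j = q: then 166 − 6q − 2q = 0, i.e. q = 166/8 = 20.75.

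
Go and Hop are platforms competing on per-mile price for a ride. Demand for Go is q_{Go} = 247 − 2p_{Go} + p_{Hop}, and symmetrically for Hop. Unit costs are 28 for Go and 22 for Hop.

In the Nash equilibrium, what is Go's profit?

10425.68

Go's profit: π = (p_{Go} − 28)(247 − 2p_{Go} + p_{Hop}).
∂π/∂p_{Go} = 303 − 4p_{Go} + p_{Hop} = 0 ⇒ p_{Go} = 75.75 + 0.25p_{Hop}.
Similarly p_{Hop} = 72.75 + 0.25p_{Go}.
Substituting the second reaction function into the first: p_{Go} = 75.75 + 0.25(72.75 + 0.25p_{Go}), which gives 0.9375p_{Go} = 93.9375 ⇒ p_{Go} = 100.2.
Then p_{Hop} = 72.75 + 0.25·100.2 = 97.8.
q_{Go} = 247 − 2·100.2 + 97.8 = 144.4.
Profit = (100.2 − 28)·144.4 = 10425.68.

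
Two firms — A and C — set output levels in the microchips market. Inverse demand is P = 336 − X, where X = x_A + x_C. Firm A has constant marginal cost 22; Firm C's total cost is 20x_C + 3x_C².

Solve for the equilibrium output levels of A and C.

Firm A's profit: π = x_A(336 − (x_A + x_C)) − 22x_A.
∂π/∂x_A = 314 − 2x_A − x_C = 0, so x_A = 157 − 0.5x_C.
For C: ∂π/∂x_C = 316 − 8x_C − x_A = 0 ⇒ x_C = 39.5 − 0.125x_A.
Plugging x_C into A's best response: x_A = 157 − 0.5(39.5 − 0.125x_A) ⇒ 0.9375x_A = 137.25, so x_A = 146.4.
Then x_C = 39.5 − 0.125·146.4 = 21.2.

146.4, 21.2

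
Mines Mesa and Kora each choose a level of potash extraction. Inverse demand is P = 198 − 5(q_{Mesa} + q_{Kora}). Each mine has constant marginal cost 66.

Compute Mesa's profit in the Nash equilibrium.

Mine Mesa's profit: π = q_{Mesa}(198 − 5(q_{Mesa} + q_{Kora})) − 66q_{Mesa}.
∂π/∂q_{Mesa} = 132 − 10q_{Mesa} − 5q_{Kora} = 0, so q_{Mesa} = 13.2 − 0.5q_{Kora}.
Setting q_{Mesa} = q_{Kora} in the reaction function: q_{Mesa} = 13.2 − 0.5q_{Mesa}, so q_{Mesa} = 13.2 / 1.5 = 8.8.
Price P = 198 − 5·17.6 = 110.
Mesa's profit: (110 − 66)·8.8 = 387.2.

387.2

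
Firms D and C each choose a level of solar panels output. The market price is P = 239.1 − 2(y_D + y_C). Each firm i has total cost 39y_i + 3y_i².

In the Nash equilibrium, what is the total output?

33.35

Firm D's profit: π = y_D(239.1 − 2(y_D + y_C)) − 39y_D − 3y_D².
∂π/∂y_D = 200.1 − 10y_D − 2y_C = 0, so y_D = 20.01 − 0.2y_C.
The game is symmetric, so in equilibrium y_C = y_D: the reaction function gives 1.2y_D = 20.01, hence y_D = 16.675.
Total output: 16.675 + 16.675 = 33.35.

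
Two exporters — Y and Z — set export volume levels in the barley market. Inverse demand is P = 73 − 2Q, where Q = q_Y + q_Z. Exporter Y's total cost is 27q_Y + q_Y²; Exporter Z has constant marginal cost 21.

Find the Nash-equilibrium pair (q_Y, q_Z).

4, 11

Exporter Y's profit: π = q_Y(73 − 2(q_Y + q_Z)) − 27q_Y − q_Y².
∂π/∂q_Y = 46 − 6q_Y − 2q_Z = 0, so q_Y = 23/3 − (1/3)q_Z.
For Z: ∂π/∂q_Z = 52 − 4q_Z − 2q_Y = 0 ⇒ q_Z = 13 − 0.5q_Y.
Plugging q_Z into Y's best response: q_Y = 23/3 − (1/3)(13 − 0.5q_Y) ⇒ (5/6)q_Y = 10/3, so q_Y = 4.
Then q_Z = 13 − 0.5·4 = 11.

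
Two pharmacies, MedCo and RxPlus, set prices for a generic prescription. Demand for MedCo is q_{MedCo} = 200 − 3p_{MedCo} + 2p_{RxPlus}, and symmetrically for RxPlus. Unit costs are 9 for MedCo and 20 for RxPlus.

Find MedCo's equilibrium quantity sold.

MedCo's profit: π = (p_{MedCo} − 9)(200 − 3p_{MedCo} + 2p_{RxPlus}).
∂π/∂p_{MedCo} = 227 − 6p_{MedCo} + 2p_{RxPlus} = 0 ⇒ p_{MedCo} = 227/6 + (1/3)p_{RxPlus}.
Similarly p_{RxPlus} = 130/3 + (1/3)p_{MedCo}.
Solving the two reaction functions simultaneously: (1 − (1/3)(1/3))p_{MedCo} = 227/6 + (1/3)·(130/3), so (8/9)p_{MedCo} = 941/18 and p_{MedCo} = 58.8125.
Then p_{RxPlus} = 130/3 + (1/3)·58.8125 = 62.9375.
q_{MedCo} = 200 − 3·58.8125 + 2·62.9375 = 149.4375.

149.4375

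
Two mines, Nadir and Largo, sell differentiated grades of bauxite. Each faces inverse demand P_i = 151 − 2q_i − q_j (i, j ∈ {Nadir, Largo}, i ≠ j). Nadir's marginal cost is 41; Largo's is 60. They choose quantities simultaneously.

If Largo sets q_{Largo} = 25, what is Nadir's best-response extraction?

Mine Nadir's profit: π = q_{Nadir}(151 − 2q_{Nadir} − q_{Largo}) − 41q_{Nadir}.
∂π/∂q_{Nadir} = 110 − 4q_{Nadir} − q_{Largo} = 0 ⇒ q_{Nadir} = 27.5 − 0.25q_{Largo}.
At q_{Largo} = 25: q_{Nadir} = 27.5 − 0.25·25 = 21.25.

21.25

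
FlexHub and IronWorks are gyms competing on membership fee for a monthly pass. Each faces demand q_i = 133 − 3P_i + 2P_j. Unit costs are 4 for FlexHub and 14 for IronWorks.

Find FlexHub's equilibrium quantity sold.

FlexHub's profit: π = (P_{FlexHub} − 4)(133 − 3P_{FlexHub} + 2P_{IronWorks}).
∂π/∂P_{FlexHub} = 145 − 6P_{FlexHub} + 2P_{IronWorks} = 0 ⇒ P_{FlexHub} = 145/6 + (1/3)P_{IronWorks}.
Similarly P_{IronWorks} = 175/6 + (1/3)P_{FlexHub}.
Solving the two reaction functions simultaneously: (1 − (1/3)(1/3))P_{FlexHub} = 145/6 + (1/3)·(175/6), so (8/9)P_{FlexHub} = 305/9 and P_{FlexHub} = 38.125.
Then P_{IronWorks} = 175/6 + (1/3)·38.125 = 41.875.
q_{FlexHub} = 133 − 3·38.125 + 2·41.875 = 102.375.

102.375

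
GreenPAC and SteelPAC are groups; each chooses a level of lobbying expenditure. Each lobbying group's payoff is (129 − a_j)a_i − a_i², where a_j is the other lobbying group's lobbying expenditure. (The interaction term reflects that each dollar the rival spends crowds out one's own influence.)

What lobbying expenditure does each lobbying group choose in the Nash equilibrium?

GreenPAC's payoff is (129 − a_S)a_G − a_G².
∂π/∂a_G = 129 − a_S − 2a_G = 0, so a_G = 64.5 − 0.5a_S.
By symmetry a_S = a_G; substituting into the reaction function, 1.5a_G = 64.5 and a_G = 43.

43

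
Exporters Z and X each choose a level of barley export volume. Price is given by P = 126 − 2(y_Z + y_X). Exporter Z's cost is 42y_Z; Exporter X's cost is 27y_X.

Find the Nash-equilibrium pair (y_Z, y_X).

11.5, 19

Exporter Z's profit: π = y_Z(126 − 2(y_Z + y_X)) − 42y_Z.
∂π/∂y_Z = 84 − 4y_Z − 2y_X = 0, so y_Z = 21 − 0.5y_X.
By the same steps for X: y_X = 24.75 − 0.5y_Z.
Substituting the second reaction function into the first: y_Z = 21 − 0.5(24.75 − 0.5y_Z), which gives 0.75y_Z = 8.625 ⇒ y_Z = 11.5.
Then y_X = 24.75 − 0.5·11.5 = 19.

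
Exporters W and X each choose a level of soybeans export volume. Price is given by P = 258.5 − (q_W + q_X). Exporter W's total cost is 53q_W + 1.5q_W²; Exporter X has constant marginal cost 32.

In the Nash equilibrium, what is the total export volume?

123.5

Exporter W's profit: π = q_W(258.5 − (q_W + q_X)) − 53q_W − 1.5q_W².
∂π/∂q_W = 205.5 − 5q_W − q_X = 0, so q_W = 41.1 − 0.2q_X.
For X: ∂π/∂q_X = 226.5 − 2q_X − q_W = 0 ⇒ q_X = 113.25 − 0.5q_W.
Substituting the second reaction function into the first: q_W = 41.1 − 0.2(113.25 − 0.5q_W), which gives 0.9q_W = 18.45 ⇒ q_W = 20.5.
Then q_X = 113.25 − 0.5·20.5 = 103.
Total export volume: 20.5 + 103 = 123.5.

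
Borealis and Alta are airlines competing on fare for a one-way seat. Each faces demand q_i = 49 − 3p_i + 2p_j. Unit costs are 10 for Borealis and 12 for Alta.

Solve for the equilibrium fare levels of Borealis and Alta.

Borealis's profit: π = (p_{Borealis} − 10)(49 − 3p_{Borealis} + 2p_{Alta}).
∂π/∂p_{Borealis} = 79 − 6p_{Borealis} + 2p_{Alta} = 0 ⇒ p_{Borealis} = 79/6 + (1/3)p_{Alta}.
Similarly p_{Alta} = 85/6 + (1/3)p_{Borealis}.
Substituting the second reaction function into the first: p_{Borealis} = 79/6 + (1/3)(85/6 + (1/3)p_{Borealis}), which gives (8/9)p_{Borealis} = 161/9 ⇒ p_{Borealis} = 20.125.
Then p_{Alta} = 85/6 + (1/3)·20.125 = 20.875.

20.125, 20.875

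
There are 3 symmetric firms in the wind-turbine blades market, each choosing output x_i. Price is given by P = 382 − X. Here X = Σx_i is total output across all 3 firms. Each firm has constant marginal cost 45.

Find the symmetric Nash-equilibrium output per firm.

84.25

A representative firm's profit is π_i = x_i(382 − X) − 45x_i, with X = x_i + Σ_{j≠i} x_j.
First-order condition: 337 − 2x_i − Σ_{j≠i} x_j = 0.
With identical firms, set every x_j = x: then 337 − 2x − 2x = 0, i.e. x = 337/4 = 84.25.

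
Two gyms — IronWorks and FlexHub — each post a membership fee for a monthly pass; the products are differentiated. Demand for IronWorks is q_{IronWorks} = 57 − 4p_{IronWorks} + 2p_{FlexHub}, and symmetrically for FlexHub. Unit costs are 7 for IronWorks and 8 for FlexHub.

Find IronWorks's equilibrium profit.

IronWorks's profit: π = (p_{IronWorks} − 7)(57 − 4p_{IronWorks} + 2p_{FlexHub}).
∂π/∂p_{IronWorks} = 85 − 8p_{IronWorks} + 2p_{FlexHub} = 0 ⇒ p_{IronWorks} = 10.625 + 0.25p_{FlexHub}.
Similarly p_{FlexHub} = 11.125 + 0.25p_{IronWorks}.
Substituting the second reaction function into the first: p_{IronWorks} = 10.625 + 0.25(11.125 + 0.25p_{IronWorks}), which gives 0.9375p_{IronWorks} = 429/32 ⇒ p_{IronWorks} = 14.3.
Then p_{FlexHub} = 11.125 + 0.25·14.3 = 14.7.
q_{IronWorks} = 57 − 4·14.3 + 2·14.7 = 29.2.
Profit = (14.3 − 7)·29.2 = 213.16.

213.16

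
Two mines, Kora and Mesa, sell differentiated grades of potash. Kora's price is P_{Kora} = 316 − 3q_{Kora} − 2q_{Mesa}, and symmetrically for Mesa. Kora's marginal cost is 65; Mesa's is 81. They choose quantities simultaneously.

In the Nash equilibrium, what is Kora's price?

Mine Kora's profit: π = q_{Kora}(316 − 3q_{Kora} − 2q_{Mesa}) − 65q_{Kora}.
∂π/∂q_{Kora} = 251 − 6q_{Kora} − 2q_{Mesa} = 0 ⇒ q_{Kora} = 251/6 − (1/3)q_{Mesa}.
Similarly q_{Mesa} = 235/6 − (1/3)q_{Kora}.
Plugging q_{Mesa} into Kora's best response: q_{Kora} = 251/6 − (1/3)(235/6 − (1/3)q_{Kora}) ⇒ (8/9)q_{Kora} = 259/9, so q_{Kora} = 32.375.
Then q_{Mesa} = 235/6 − (1/3)·32.375 = 28.375.
P_{Kora} = 316 − 3·32.375 − 2·28.375 = 162.125.

162.125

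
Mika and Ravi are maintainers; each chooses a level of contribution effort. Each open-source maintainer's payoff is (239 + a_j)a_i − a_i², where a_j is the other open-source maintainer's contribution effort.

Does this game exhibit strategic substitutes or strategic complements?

Mika's payoff is (239 + a_R)a_M − a_M².
∂π/∂a_M = 239 + a_R − 2a_M = 0, so a_M = 119.5 + 0.5a_R.
The best-response slope da_M/da_R = 0.5 > 0: the reaction function is upward-sloping, so the choices are strategic complements.

strategic complements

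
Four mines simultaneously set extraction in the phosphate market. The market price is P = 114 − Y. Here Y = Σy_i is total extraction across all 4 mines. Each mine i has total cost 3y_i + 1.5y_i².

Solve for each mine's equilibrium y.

A representative mine's profit is π_i = y_i(114 − Y) − 3y_i − 1.5y_i², with Y = y_i + Σ_{j≠i} y_j.
First-order condition: 111 − 5y_i − Σ_{j≠i} y_j = 0.
With identical mines, set every y_j = y: then 111 − 5y − 3y = 0, i.e. y = 111/8 = 13.875.

13.875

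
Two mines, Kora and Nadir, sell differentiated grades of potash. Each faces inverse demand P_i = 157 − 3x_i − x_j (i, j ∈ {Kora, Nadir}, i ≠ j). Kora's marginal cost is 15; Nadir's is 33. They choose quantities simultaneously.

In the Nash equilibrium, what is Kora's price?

Mine Kora's profit: π = x_{Kora}(157 − 3x_{Kora} − x_{Nadir}) − 15x_{Kora}.
∂π/∂x_{Kora} = 142 − 6x_{Kora} − x_{Nadir} = 0 ⇒ x_{Kora} = 71/3 − (1/6)x_{Nadir}.
Similarly x_{Nadir} = 62/3 − (1/6)x_{Kora}.
Solving the two reaction functions simultaneously: (1 − (−1/6)(−1/6))x_{Kora} = 71/3 − (1/6)·(62/3), so (35/36)x_{Kora} = 182/9 and x_{Kora} = 20.8.
Then x_{Nadir} = 62/3 − (1/6)·20.8 = 17.2.
P_{Kora} = 157 − 3·20.8 − 17.2 = 77.4.

77.4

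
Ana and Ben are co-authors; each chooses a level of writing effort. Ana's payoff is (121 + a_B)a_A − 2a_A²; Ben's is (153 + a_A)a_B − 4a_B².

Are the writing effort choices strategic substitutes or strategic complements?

strategic complements

Expanding Ana's payoff: 121a_A + a_Ba_A − 2a_A².
∂π/∂a_A = 121 + a_B − 4a_A = 0, so a_A = 30.25 + 0.25a_B.
The best-response slope da_A/da_B = 0.25 > 0: the reaction function is upward-sloping, so the choices are strategic complements.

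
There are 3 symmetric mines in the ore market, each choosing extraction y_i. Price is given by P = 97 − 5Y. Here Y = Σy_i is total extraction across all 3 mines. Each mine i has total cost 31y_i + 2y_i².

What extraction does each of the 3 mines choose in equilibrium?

A representative mine's profit is π_i = y_i(97 − 5Y) − 31y_i − 2y_i², with Y = y_i + Σ_{j≠i} y_j.
First-order condition: 66 − 14y_i − 5Σ_{j≠i} y_j = 0.
In a symmetric equilibrium every mine chooses the same y, so Σ_{j≠i} y_j = 2y. The condition becomes 66 − 24y = 0, giving y = 66/24 = 2.75.

2.75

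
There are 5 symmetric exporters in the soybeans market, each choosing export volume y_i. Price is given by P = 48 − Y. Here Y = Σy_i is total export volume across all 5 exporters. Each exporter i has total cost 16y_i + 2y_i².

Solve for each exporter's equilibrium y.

3.2

A representative exporter's profit is π_i = y_i(48 − Y) − 16y_i − 2y_i², with Y = y_i + Σ_{j≠i} y_j.
First-order condition: 32 − 6y_i − Σ_{j≠i} y_j = 0.
With identical exporters, set every y_j = y: then 32 − 6y − 4y = 0, i.e. y = 32/10 = 3.2.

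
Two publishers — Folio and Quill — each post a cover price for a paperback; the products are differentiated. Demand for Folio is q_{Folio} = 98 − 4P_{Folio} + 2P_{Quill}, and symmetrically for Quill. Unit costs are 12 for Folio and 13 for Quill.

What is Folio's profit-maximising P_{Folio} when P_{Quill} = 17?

22.5

Folio's profit: π = (P_{Folio} − 12)(98 − 4P_{Folio} + 2P_{Quill}).
∂π/∂P_{Folio} = 146 − 8P_{Folio} + 2P_{Quill} = 0 ⇒ P_{Folio} = 18.25 + 0.25P_{Quill}.
At P_{Quill} = 17: P_{Folio} = 18.25 + 0.25·17 = 22.5.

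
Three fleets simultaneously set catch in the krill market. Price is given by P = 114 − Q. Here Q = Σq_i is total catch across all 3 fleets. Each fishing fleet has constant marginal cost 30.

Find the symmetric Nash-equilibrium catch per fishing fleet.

21

A representative fishing fleet's profit is π_i = q_i(114 − Q) − 30q_i, with Q = q_i + Σ_{j≠i} q_j.
First-order condition: 84 − 2q_i − Σ_{j≠i} q_j = 0.
With identical fishing fleets, set every q_j = q: then 84 − 2q − 2q = 0, i.e. q = 84/4 = 21.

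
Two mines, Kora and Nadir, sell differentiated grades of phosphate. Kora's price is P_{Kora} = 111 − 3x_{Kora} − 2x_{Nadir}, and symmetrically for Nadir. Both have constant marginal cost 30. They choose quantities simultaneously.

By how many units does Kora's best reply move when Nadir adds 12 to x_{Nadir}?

-4

Mine Kora's profit: π = x_{Kora}(111 − 3x_{Kora} − 2x_{Nadir}) − 30x_{Kora}.
∂π/∂x_{Kora} = 81 − 6x_{Kora} − 2x_{Nadir} = 0 ⇒ x_{Kora} = 13.5 − (1/3)x_{Nadir}.
The reaction-function slope is −1/3, so a 12-unit rise in x_{Nadir} moves x_{Kora} by −1/3 × 12 = −4. Kora's best response falls — the actions are strategic substitutes.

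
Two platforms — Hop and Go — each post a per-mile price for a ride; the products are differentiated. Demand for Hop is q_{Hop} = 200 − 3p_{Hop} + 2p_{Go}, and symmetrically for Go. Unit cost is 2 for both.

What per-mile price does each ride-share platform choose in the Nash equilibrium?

Hop's profit: π = (p_{Hop} − 2)(200 − 3p_{Hop} + 2p_{Go}).
∂π/∂p_{Hop} = 206 − 6p_{Hop} + 2p_{Go} = 0 ⇒ p_{Hop} = 103/3 + (1/3)p_{Go}.
By symmetry p_{Go} = p_{Hop}; substituting into the reaction function, (2/3)p_{Hop} = 103/3 and p_{Hop} = 51.5.

51.5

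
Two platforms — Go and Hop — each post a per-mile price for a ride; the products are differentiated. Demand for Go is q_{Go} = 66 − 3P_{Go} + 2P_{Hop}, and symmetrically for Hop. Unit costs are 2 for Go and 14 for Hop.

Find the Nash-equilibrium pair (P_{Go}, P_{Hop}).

20.25, 24.75

Go's profit: π = (P_{Go} − 2)(66 − 3P_{Go} + 2P_{Hop}).
∂π/∂P_{Go} = 72 − 6P_{Go} + 2P_{Hop} = 0 ⇒ P_{Go} = 12 + (1/3)P_{Hop}.
Similarly P_{Hop} = 18 + (1/3)P_{Go}.
Substituting the second reaction function into the first: P_{Go} = 12 + (1/3)(18 + (1/3)P_{Go}), which gives (8/9)P_{Go} = 18 ⇒ P_{Go} = 20.25.
Then P_{Hop} = 18 + (1/3)·20.25 = 24.75.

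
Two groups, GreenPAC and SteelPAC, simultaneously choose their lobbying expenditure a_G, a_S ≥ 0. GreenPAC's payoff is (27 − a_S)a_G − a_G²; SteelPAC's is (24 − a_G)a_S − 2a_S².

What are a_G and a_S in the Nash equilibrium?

Expanding GreenPAC's payoff: 27a_G − a_Sa_G − a_G².
∂π/∂a_G = 27 − a_S − 2a_G = 0, so a_G = 13.5 − 0.5a_S.
Likewise for SteelPAC: a_S = 6 − 0.25a_G.
Plugging a_S into GreenPAC's best response: a_G = 13.5 − 0.5(6 − 0.25a_G) ⇒ 0.875a_G = 10.5, so a_G = 12.
Then a_S = 6 − 0.25·12 = 3.

12, 3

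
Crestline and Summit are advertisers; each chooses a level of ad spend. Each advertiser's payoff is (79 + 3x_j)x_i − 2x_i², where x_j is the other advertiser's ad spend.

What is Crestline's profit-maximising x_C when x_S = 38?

Crestline's payoff is (79 + 3x_S)x_C − 2x_C².
∂π/∂x_C = 79 + 3x_S − 4x_C = 0, so x_C = 19.75 + 0.75x_S.
At x_S = 38: x_C = 19.75 + 0.75·38 = 48.25.

48.25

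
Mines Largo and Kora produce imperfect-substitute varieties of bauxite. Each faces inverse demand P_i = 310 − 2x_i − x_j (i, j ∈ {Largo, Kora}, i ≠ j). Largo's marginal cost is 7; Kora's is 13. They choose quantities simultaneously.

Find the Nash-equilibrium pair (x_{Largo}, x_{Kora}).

61, 59

Mine Largo's profit: π = x_{Largo}(310 − 2x_{Largo} − x_{Kora}) − 7x_{Largo}.
∂π/∂x_{Largo} = 303 − 4x_{Largo} − x_{Kora} = 0 ⇒ x_{Largo} = 75.75 − 0.25x_{Kora}.
Similarly x_{Kora} = 74.25 − 0.25x_{Largo}.
Plugging x_{Kora} into Largo's best response: x_{Largo} = 75.75 − 0.25(74.25 − 0.25x_{Largo}) ⇒ 0.9375x_{Largo} = 57.1875, so x_{Largo} = 61.
Then x_{Kora} = 74.25 − 0.25·61 = 59.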